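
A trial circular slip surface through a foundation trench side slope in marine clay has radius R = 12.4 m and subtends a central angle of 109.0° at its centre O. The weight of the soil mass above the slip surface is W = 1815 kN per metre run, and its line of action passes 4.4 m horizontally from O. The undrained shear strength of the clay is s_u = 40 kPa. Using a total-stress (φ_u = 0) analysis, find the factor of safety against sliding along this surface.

FS = 1.47

Taking moments about the centre O, the resisting moment is provided by the undrained shear strength acting along the arc:
Arc length L_a = R·θ = 12.4·(109.0°·π/180) = 12.4·1.9024 = 23.59 m
M_R = s_u·L_a·R = 40·23.59·12.4 = 11700.6 kN·m/m
M_D = W·d = 1815·4.4 = 7986.0 kN·m/m
FS = M_R / M_D = 11700.6 / 7986.0 = 1.465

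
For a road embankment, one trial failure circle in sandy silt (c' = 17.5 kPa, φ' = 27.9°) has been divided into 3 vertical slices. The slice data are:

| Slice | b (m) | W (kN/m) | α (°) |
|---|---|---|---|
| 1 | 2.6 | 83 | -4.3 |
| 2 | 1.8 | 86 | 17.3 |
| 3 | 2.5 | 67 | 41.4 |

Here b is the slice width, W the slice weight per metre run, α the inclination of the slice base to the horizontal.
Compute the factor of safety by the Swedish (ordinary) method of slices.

FS = 3.94

Ordinary method of slices: FS = Σ[c'·Δl_i + (W_i cosα_i)·tanφ'] / Σ W_i sinα_i, with Δl_i = b_i / cosα_i.
Slice 1: Δl = 2.6/cos(-4.3°) = 2.607 m; N'_1 = 83·cos(-4.3°) = 82.8; c'Δl = 45.63; W sinα = -6.2
Slice 2: Δl = 1.8/cos17.3° = 1.885 m; N'_2 = 86·cos17.3° = 82.1; c'Δl = 32.99; W sinα = 25.6
Slice 3: Δl = 2.5/cos41.4° = 3.333 m; N'_3 = 67·cos41.4° = 50.3; c'Δl = 58.32; W sinα = 44.3
Σc'Δl = 136.9 kN/m; ΣN' = 215.1 kN/m; ΣW sinα = 63.7 kN/m
Resisting = 136.9 + 215.1·tan27.9° = 136.9 + 113.9 = 250.9 kN/m
FS = 250.9 / 63.7 = 3.941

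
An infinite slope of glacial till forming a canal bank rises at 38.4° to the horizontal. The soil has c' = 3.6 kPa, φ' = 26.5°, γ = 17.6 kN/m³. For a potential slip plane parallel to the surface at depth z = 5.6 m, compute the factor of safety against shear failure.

For an infinite slope with a slip plane parallel to the surface (no pore pressure): FS = [c' + γz cos²β tanφ'] / [γz sinβ cosβ].
γz = 17.6·5.6 = 98.56 kN/m²
Numerator = 3.6 + 98.56·cos²38.4°·tan26.5° = 3.6 + 98.56·0.6142·0.4986 = 33.781 kPa
Denominator = 98.56·sin38.4°·cos38.4° = 98.56·0.6211·0.7837 = 47.978 kPa
FS = 33.781 / 47.978 = 0.704

FS = 0.70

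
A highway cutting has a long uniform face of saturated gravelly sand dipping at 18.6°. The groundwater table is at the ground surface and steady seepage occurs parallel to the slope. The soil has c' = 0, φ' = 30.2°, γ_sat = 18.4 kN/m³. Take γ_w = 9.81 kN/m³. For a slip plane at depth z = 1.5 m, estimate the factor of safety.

FS = 0.81

With seepage parallel to the slope and the water table at the surface, the effective normal stress on the slip plane uses the buoyant unit weight γ' = γ_sat − γ_w while the driving shear stress uses γ_sat:
FS = [c' + γ' z cos²β tanφ'] / [γ_sat z sinβ cosβ]
(For c' = 0 this reduces to FS = (γ'/γ_sat)·tanφ'/tanβ.)
γ' = 18.4 − 9.81 = 8.59 kN/m³
Numerator = 0.0 + 8.59·1.5·cos²18.6°·tan30.2° = 0.0 + 8.59·1.5·0.8983·0.5820 = 6.736 kPa
Denominator = 18.4·1.5·sin18.6°·cos18.6° = 18.4·1.5·0.3190·0.9478 = 8.343 kPa
FS = 6.736 / 8.343 = 0.807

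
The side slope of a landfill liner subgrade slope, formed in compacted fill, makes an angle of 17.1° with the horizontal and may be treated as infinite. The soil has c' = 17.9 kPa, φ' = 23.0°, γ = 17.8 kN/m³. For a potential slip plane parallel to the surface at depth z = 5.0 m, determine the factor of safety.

For an infinite slope with a slip plane parallel to the surface (no pore pressure): FS = [c' + γz cos²β tanφ'] / [γz sinβ cosβ].
γz = 17.8·5.0 = 89.00 kN/m²
Numerator = 17.9 + 89.00·cos²17.1°·tan23.0° = 17.9 + 89.00·0.9135·0.4245 = 52.412 kPa
Denominator = 89.00·sin17.1°·cos17.1° = 89.00·0.2940·0.9558 = 25.013 kPa
FS = 52.412 / 25.013 = 2.095

FS = 2.10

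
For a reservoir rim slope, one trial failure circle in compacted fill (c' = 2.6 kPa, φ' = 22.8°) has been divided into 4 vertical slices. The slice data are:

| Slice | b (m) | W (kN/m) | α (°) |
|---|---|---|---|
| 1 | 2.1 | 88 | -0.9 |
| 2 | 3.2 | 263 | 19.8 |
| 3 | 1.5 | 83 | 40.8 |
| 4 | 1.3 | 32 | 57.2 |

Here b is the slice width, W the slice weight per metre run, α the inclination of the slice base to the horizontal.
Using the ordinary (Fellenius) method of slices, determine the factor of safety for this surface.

Ordinary method of slices: FS = Σ[c'·Δl_i + (W_i cosα_i)·tanφ'] / Σ W_i sinα_i, with Δl_i = b_i / cosα_i.
Slice 1: Δl = 2.1/cos(-0.9°) = 2.100 m; N'_1 = 88·cos(-0.9°) = 88.0; c'Δl = 5.46; W sinα = -1.4
Slice 2: Δl = 3.2/cos19.8° = 3.401 m; N'_2 = 263·cos19.8° = 247.5; c'Δl = 8.84; W sinα = 89.1
Slice 3: Δl = 1.5/cos40.8° = 1.982 m; N'_3 = 83·cos40.8° = 62.8; c'Δl = 5.15; W sinα = 54.2
Slice 4: Δl = 1.3/cos57.2° = 2.400 m; N'_4 = 32·cos57.2° = 17.3; c'Δl = 6.24; W sinα = 26.9
Σc'Δl = 25.7 kN/m; ΣN' = 415.6 kN/m; ΣW sinα = 168.8 kN/m
Resisting = 25.7 + 415.6·tan22.8° = 25.7 + 174.7 = 200.4 kN/m
FS = 200.4 / 168.8 = 1.187

FS = 1.19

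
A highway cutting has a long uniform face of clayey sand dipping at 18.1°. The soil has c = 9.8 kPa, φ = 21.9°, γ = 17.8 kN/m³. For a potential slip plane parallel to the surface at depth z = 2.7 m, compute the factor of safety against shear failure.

FS = 1.92

For an infinite slope with a slip plane parallel to the surface (no pore pressure): FS = [c + γz cos²β tanφ] / [γz sinβ cosβ].
γz = 17.8·2.7 = 48.06 kN/m²
Numerator = 9.8 + 48.06·cos²18.1°·tan21.9° = 9.8 + 48.06·0.9035·0.4020 = 27.255 kPa
Denominator = 48.06·sin18.1°·cos18.1° = 48.06·0.3107·0.9505 = 14.192 kPa
FS = 27.255 / 14.192 = 1.920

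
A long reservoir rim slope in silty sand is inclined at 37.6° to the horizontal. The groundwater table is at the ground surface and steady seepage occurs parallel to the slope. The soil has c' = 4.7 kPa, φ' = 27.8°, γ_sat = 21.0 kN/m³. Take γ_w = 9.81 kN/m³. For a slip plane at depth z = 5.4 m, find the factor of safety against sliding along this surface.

FS = 0.45

With seepage parallel to the slope and the water table at the surface, the effective normal stress on the slip plane uses the buoyant unit weight γ' = γ_sat − γ_w while the driving shear stress uses γ_sat:
FS = [c' + γ' z cos²β tanφ'] / [γ_sat z sinβ cosβ]
γ' = 21.0 − 9.81 = 11.19 kN/m³
Numerator = 4.7 + 11.19·5.4·cos²37.6°·tan27.8° = 4.7 + 11.19·5.4·0.6277·0.5272 = 24.699 kPa
Denominator = 21.0·5.4·sin37.6°·cos37.6° = 21.0·5.4·0.6101·0.7923 = 54.819 kPa
FS = 24.699 / 54.819 = 0.451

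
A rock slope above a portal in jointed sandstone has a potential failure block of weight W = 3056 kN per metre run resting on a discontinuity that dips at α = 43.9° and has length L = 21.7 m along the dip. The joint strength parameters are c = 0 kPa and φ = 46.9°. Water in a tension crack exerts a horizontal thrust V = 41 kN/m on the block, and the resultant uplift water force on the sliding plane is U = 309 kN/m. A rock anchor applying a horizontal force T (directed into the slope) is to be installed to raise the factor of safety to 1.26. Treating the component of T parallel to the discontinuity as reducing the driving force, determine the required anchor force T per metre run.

Resolving forces along and normal to the sliding plane, with the horizontal anchor force T adding T·sinα to the effective normal force and T·cosα acting up the plane against the driving force:
FS = [cL + (W cosα − U − V sinα + T sinα) tanφ] / [W sinα + V cosα − T cosα]
Without the anchor: N' = 1864.6 kN/m, driving T_d = 2148.6 kN/m, resisting R = 0·21.7 + 1864.6·tan46.9° = 1992.5 kN/m, FS = 0.93.
Setting FS = 1.26 and solving for T:
1.26·(2148.6 − T cos43.9°) = 1992.5 + T sin43.9°·tan46.9°
T·(sin43.9°·tan46.9° + 1.26·cos43.9°) = 1.26·2148.6 − 1992.5
T·(0.6934·1.0686 + 1.26·0.7206) = 2707.2 − 1992.5 = 714.7
T·1.6489 = 714.7
T = 433.4 kN/m

T = 433 kN/m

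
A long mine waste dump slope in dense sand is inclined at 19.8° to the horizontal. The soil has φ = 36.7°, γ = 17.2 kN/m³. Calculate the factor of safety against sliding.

For a dry cohesionless infinite slope the factor of safety is FS = tanφ / tanβ.
FS = tan36.7° / tan19.8° = 0.7454 / 0.3600 = 2.070

FS = 2.07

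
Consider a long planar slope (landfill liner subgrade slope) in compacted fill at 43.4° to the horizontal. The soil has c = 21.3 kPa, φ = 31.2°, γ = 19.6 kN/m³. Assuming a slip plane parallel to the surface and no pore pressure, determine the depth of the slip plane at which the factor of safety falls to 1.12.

z = 4.54 m

Setting FS = 1.12 in FS = [c + γz cos²β tanφ] / [γz sinβ cosβ] and solving for z:
z = c / [γ cosβ (FS·sinβ − cosβ·tanφ)]
  = 21.3 / [19.6·cos43.4°·(1.12·sin43.4° − cos43.4°·tan31.2°)]
  = 21.3 / [19.6·0.7266·(1.12·0.6871 − 0.7266·0.6056)]
  = 21.3 / 4.6925 = 4.539 m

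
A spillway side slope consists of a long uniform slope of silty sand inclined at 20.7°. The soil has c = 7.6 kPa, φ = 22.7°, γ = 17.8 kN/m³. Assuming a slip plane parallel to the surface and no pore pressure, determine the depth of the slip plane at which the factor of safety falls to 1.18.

z = 17.69 m

Setting FS = 1.18 in FS = [c + γz cos²β tanφ] / [γz sinβ cosβ] and solving for z:
z = c / [γ cosβ (FS·sinβ − cosβ·tanφ)]
  = 7.6 / [17.8·cos20.7°·(1.18·sin20.7° − cos20.7°·tan22.7°)]
  = 7.6 / [17.8·0.9354·(1.18·0.3535 − 0.9354·0.4183)]
  = 7.6 / 0.4295 = 17.694 m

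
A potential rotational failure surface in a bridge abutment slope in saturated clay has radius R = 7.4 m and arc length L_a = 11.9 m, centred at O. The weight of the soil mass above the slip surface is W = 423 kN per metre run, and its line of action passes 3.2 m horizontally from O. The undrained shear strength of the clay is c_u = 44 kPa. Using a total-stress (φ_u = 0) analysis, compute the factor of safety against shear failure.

FS = 2.86

Taking moments about the centre O, the resisting moment is provided by the undrained shear strength acting along the arc:
M_R = c_u·L_a·R = 44·11.90·7.4 = 3874.6 kN·m/m
M_D = W·d = 423·3.2 = 1353.6 kN·m/m
FS = M_R / M_D = 3874.6 / 1353.6 = 2.862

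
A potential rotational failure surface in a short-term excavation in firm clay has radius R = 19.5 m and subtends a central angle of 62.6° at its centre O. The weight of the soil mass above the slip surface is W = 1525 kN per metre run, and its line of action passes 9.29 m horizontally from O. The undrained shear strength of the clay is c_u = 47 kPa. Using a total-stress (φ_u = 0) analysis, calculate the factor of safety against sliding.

FS = 1.38

Taking moments about the centre O, the resisting moment is provided by the undrained shear strength acting along the arc:
Arc length L_a = R·θ = 19.5·(62.6°·π/180) = 19.5·1.0926 = 21.31 m
M_R = c_u·L_a·R = 47·21.31·19.5 = 19526.2 kN·m/m
M_D = W·d = 1525·9.29 = 14167.2 kN·m/m
FS = M_R / M_D = 19526.2 / 14167.2 = 1.378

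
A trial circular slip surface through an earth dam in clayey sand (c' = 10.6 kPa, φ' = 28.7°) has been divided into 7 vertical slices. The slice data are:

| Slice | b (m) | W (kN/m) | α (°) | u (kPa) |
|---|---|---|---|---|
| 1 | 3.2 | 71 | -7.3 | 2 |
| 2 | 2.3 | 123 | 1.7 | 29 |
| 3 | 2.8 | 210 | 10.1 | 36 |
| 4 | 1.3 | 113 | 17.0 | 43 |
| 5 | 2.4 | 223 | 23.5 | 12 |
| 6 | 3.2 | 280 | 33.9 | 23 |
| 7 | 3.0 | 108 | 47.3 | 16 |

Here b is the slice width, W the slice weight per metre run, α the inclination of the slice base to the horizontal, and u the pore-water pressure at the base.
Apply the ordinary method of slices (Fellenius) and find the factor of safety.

Ordinary method of slices: FS = Σ[c'·Δl_i + (W_i cosα_i − u_i·Δl_i)·tanφ'] / Σ W_i sinα_i, with Δl_i = b_i / cosα_i.
Slice 1: Δl = 3.2/cos(-7.3°) = 3.226 m; N'_1 = 71·cos(-7.3°) − 2·3.226 = 64.0; c'Δl = 34.20; W sinα = -9.0
Slice 2: Δl = 2.3/cos1.7° = 2.301 m; N'_2 = 123·cos1.7° − 29·2.301 = 56.2; c'Δl = 24.39; W sinα = 3.6
Slice 3: Δl = 2.8/cos10.1° = 2.844 m; N'_3 = 210·cos10.1° − 36·2.844 = 104.4; c'Δl = 30.15; W sinα = 36.8
Slice 4: Δl = 1.3/cos17.0° = 1.359 m; N'_4 = 113·cos17.0° − 43·1.359 = 49.6; c'Δl = 14.41; W sinα = 33.0
Slice 5: Δl = 2.4/cos23.5° = 2.617 m; N'_5 = 223·cos23.5° − 12·2.617 = 173.1; c'Δl = 27.74; W sinα = 88.9
Slice 6: Δl = 3.2/cos33.9° = 3.855 m; N'_6 = 280·cos33.9° − 23·3.855 = 143.7; c'Δl = 40.87; W sinα = 156.2
Slice 7: Δl = 3.0/cos47.3° = 4.424 m; N'_7 = 108·cos47.3° − 16·4.424 = 2.5; c'Δl = 46.89; W sinα = 79.4
Σc'Δl = 218.6 kN/m; ΣN' = 593.4 kN/m; ΣW sinα = 389.0 kN/m
Resisting = 218.6 + 593.4·tan28.7° = 218.6 + 324.9 = 543.5 kN/m
FS = 543.5 / 389.0 = 1.397

FS = 1.40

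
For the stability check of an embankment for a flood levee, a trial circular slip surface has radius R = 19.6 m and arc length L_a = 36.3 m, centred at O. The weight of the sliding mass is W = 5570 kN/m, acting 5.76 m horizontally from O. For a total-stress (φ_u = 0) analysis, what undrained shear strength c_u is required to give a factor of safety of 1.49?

c_u = 67.2 kPa

FS = c_u·L_a·R / (W·d), so c_u = FS·W·d / (L_a·R).
c_u = 1.49·5570·5.76 / (36.30·19.6) = 47804.0 / 711.48 = 67.19 kPa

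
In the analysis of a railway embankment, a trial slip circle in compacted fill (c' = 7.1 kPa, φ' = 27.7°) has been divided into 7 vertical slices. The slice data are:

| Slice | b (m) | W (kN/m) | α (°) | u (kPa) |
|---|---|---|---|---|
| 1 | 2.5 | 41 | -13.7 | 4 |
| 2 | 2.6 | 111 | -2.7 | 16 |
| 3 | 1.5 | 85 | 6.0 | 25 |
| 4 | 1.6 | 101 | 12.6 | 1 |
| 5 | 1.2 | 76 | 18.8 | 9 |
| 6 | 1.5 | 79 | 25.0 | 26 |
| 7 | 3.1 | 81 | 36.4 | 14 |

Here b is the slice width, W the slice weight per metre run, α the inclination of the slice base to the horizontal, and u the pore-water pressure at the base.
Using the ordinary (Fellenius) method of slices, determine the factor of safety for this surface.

FS = 2.36

Ordinary method of slices: FS = Σ[c'·Δl_i + (W_i cosα_i − u_i·Δl_i)·tanφ'] / Σ W_i sinα_i, with Δl_i = b_i / cosα_i.
Slice 1: Δl = 2.5/cos(-13.7°) = 2.573 m; N'_1 = 41·cos(-13.7°) − 4·2.573 = 29.5; c'Δl = 18.27; W sinα = -9.7
Slice 2: Δl = 2.6/cos(-2.7°) = 2.603 m; N'_2 = 111·cos(-2.7°) − 16·2.603 = 69.2; c'Δl = 18.48; W sinα = -5.2
Slice 3: Δl = 1.5/cos6.0° = 1.508 m; N'_3 = 85·cos6.0° − 25·1.508 = 46.8; c'Δl = 10.71; W sinα = 8.9
Slice 4: Δl = 1.6/cos12.6° = 1.639 m; N'_4 = 101·cos12.6° − 1·1.639 = 96.9; c'Δl = 11.64; W sinα = 22.0
Slice 5: Δl = 1.2/cos18.8° = 1.268 m; N'_5 = 76·cos18.8° − 9·1.268 = 60.5; c'Δl = 9.00; W sinα = 24.5
Slice 6: Δl = 1.5/cos25.0° = 1.655 m; N'_6 = 79·cos25.0° − 26·1.655 = 28.6; c'Δl = 11.75; W sinα = 33.4
Slice 7: Δl = 3.1/cos36.4° = 3.851 m; N'_7 = 81·cos36.4° − 14·3.851 = 11.3; c'Δl = 27.35; W sinα = 48.1
Σc'Δl = 107.2 kN/m; ΣN' = 342.9 kN/m; ΣW sinα = 121.9 kN/m
Resisting = 107.2 + 342.9·tan27.7° = 107.2 + 180.0 = 287.2 kN/m
FS = 287.2 / 121.9 = 2.356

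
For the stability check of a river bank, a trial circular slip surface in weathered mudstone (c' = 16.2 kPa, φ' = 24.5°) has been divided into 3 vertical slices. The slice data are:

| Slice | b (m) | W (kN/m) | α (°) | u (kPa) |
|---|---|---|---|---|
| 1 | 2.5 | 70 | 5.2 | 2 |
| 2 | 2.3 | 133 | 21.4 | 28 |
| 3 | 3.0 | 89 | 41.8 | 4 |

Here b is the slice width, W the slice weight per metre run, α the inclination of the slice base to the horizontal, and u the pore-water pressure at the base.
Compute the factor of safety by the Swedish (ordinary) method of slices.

Ordinary method of slices: FS = Σ[c'·Δl_i + (W_i cosα_i − u_i·Δl_i)·tanφ'] / Σ W_i sinα_i, with Δl_i = b_i / cosα_i.
Slice 1: Δl = 2.5/cos5.2° = 2.510 m; N'_1 = 70·cos5.2° − 2·2.510 = 64.7; c'Δl = 40.67; W sinα = 6.3
Slice 2: Δl = 2.3/cos21.4° = 2.470 m; N'_2 = 133·cos21.4° − 28·2.470 = 54.7; c'Δl = 40.02; W sinα = 48.5
Slice 3: Δl = 3.0/cos41.8° = 4.024 m; N'_3 = 89·cos41.8° − 4·4.024 = 50.3; c'Δl = 65.19; W sinα = 59.3
Σc'Δl = 145.9 kN/m; ΣN' = 169.6 kN/m; ΣW sinα = 114.2 kN/m
Resisting = 145.9 + 169.6·tan24.5° = 145.9 + 77.3 = 223.2 kN/m
FS = 223.2 / 114.2 = 1.954

FS = 1.95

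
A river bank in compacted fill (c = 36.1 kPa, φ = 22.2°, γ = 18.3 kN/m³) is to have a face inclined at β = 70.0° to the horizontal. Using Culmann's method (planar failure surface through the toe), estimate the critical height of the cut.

Culmann's analysis gives the critical failure plane at α_cr = (β + φ)/2 = (70.0 + 22.2)/2 = 46.1°, and the critical height
H_c = (4c/γ) · sinβ cosφ / [1 − cos(β − φ)]
    = (4·36.1/18.3) · sin70.0°·cos22.2° / [1 − cos(47.8°)]
    = 7.891 · 0.9397·0.9259 / [1 − 0.6717]
    = 7.891 · 0.8700 / 0.3283
    = 20.91 m

H_c = 20.91 m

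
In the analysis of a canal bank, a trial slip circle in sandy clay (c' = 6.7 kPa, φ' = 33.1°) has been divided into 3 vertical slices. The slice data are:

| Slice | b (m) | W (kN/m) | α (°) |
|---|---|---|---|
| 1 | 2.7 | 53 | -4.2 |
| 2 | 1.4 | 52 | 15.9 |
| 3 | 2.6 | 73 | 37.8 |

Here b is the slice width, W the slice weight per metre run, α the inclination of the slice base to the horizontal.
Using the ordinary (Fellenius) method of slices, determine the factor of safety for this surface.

FS = 2.81

Ordinary method of slices: FS = Σ[c'·Δl_i + (W_i cosα_i)·tanφ'] / Σ W_i sinα_i, with Δl_i = b_i / cosα_i.
Slice 1: Δl = 2.7/cos(-4.2°) = 2.707 m; N'_1 = 53·cos(-4.2°) = 52.9; c'Δl = 18.14; W sinα = -3.9
Slice 2: Δl = 1.4/cos15.9° = 1.456 m; N'_2 = 52·cos15.9° = 50.0; c'Δl = 9.75; W sinα = 14.2
Slice 3: Δl = 2.6/cos37.8° = 3.290 m; N'_3 = 73·cos37.8° = 57.7; c'Δl = 22.05; W sinα = 44.7
Σc'Δl = 49.9 kN/m; ΣN' = 160.5 kN/m; ΣW sinα = 55.1 kN/m
Resisting = 49.9 + 160.5·tan33.1° = 49.9 + 104.7 = 154.6 kN/m
FS = 154.6 / 55.1 = 2.805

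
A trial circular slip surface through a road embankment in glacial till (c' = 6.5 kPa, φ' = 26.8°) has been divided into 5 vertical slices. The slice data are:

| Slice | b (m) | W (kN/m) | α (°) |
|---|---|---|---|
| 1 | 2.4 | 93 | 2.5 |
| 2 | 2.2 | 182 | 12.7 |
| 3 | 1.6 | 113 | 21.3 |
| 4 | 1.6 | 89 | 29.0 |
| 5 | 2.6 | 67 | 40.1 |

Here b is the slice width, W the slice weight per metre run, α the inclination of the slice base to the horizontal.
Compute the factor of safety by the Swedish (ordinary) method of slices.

Ordinary method of slices: FS = Σ[c'·Δl_i + (W_i cosα_i)·tanφ'] / Σ W_i sinα_i, with Δl_i = b_i / cosα_i.
Slice 1: Δl = 2.4/cos2.5° = 2.402 m; N'_1 = 93·cos2.5° = 92.9; c'Δl = 15.61; W sinα = 4.1
Slice 2: Δl = 2.2/cos12.7° = 2.255 m; N'_2 = 182·cos12.7° = 177.5; c'Δl = 14.66; W sinα = 40.0
Slice 3: Δl = 1.6/cos21.3° = 1.717 m; N'_3 = 113·cos21.3° = 105.3; c'Δl = 11.16; W sinα = 41.0
Slice 4: Δl = 1.6/cos29.0° = 1.829 m; N'_4 = 89·cos29.0° = 77.8; c'Δl = 11.89; W sinα = 43.1
Slice 5: Δl = 2.6/cos40.1° = 3.399 m; N'_5 = 67·cos40.1° = 51.2; c'Δl = 22.09; W sinα = 43.2
Σc'Δl = 75.4 kN/m; ΣN' = 504.8 kN/m; ΣW sinα = 171.4 kN/m
Resisting = 75.4 + 504.8·tan26.8° = 75.4 + 255.0 = 330.4 kN/m
FS = 330.4 / 171.4 = 1.928

FS = 1.93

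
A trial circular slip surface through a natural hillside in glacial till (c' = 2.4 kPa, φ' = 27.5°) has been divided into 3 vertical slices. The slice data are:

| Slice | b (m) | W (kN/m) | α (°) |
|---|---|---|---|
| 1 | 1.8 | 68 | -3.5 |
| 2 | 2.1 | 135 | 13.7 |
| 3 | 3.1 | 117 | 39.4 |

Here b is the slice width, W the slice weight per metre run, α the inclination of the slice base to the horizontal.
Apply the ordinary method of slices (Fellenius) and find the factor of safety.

FS = 1.66

Ordinary method of slices: FS = Σ[c'·Δl_i + (W_i cosα_i)·tanφ'] / Σ W_i sinα_i, with Δl_i = b_i / cosα_i.
Slice 1: Δl = 1.8/cos(-3.5°) = 1.803 m; N'_1 = 68·cos(-3.5°) = 67.9; c'Δl = 4.33; W sinα = -4.2
Slice 2: Δl = 2.1/cos13.7° = 2.161 m; N'_2 = 135·cos13.7° = 131.2; c'Δl = 5.19; W sinα = 32.0
Slice 3: Δl = 3.1/cos39.4° = 4.012 m; N'_3 = 117·cos39.4° = 90.4; c'Δl = 9.63; W sinα = 74.3
Σc'Δl = 19.1 kN/m; ΣN' = 289.4 kN/m; ΣW sinα = 102.1 kN/m
Resisting = 19.1 + 289.4·tan27.5° = 19.1 + 150.7 = 169.8 kN/m
FS = 169.8 / 102.1 = 1.663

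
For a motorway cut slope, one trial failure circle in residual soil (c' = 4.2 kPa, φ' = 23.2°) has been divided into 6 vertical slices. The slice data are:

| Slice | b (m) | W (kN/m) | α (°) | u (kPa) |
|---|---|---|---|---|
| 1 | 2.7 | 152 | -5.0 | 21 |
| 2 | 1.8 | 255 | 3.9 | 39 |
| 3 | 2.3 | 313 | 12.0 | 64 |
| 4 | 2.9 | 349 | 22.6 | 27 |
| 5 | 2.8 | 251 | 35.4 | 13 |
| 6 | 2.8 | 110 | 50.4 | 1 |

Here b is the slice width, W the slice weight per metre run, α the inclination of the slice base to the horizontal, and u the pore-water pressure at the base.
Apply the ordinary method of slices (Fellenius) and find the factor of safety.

FS = 1.06

Ordinary method of slices: FS = Σ[c'·Δl_i + (W_i cosα_i − u_i·Δl_i)·tanφ'] / Σ W_i sinα_i, with Δl_i = b_i / cosα_i.
Slice 1: Δl = 2.7/cos(-5.0°) = 2.710 m; N'_1 = 152·cos(-5.0°) − 21·2.710 = 94.5; c'Δl = 11.38; W sinα = -13.2
Slice 2: Δl = 1.8/cos3.9° = 1.804 m; N'_2 = 255·cos3.9° − 39·1.804 = 184.0; c'Δl = 7.58; W sinα = 17.3
Slice 3: Δl = 2.3/cos12.0° = 2.351 m; N'_3 = 313·cos12.0° − 64·2.351 = 155.7; c'Δl = 9.88; W sinα = 65.1
Slice 4: Δl = 2.9/cos22.6° = 3.141 m; N'_4 = 349·cos22.6° − 27·3.141 = 237.4; c'Δl = 13.19; W sinα = 134.1
Slice 5: Δl = 2.8/cos35.4° = 3.435 m; N'_5 = 251·cos35.4° − 13·3.435 = 159.9; c'Δl = 14.43; W sinα = 145.4
Slice 6: Δl = 2.8/cos50.4° = 4.393 m; N'_6 = 110·cos50.4° − 1·4.393 = 65.7; c'Δl = 18.45; W sinα = 84.8
Σc'Δl = 74.9 kN/m; ΣN' = 897.3 kN/m; ΣW sinα = 433.4 kN/m
Resisting = 74.9 + 897.3·tan23.2° = 74.9 + 384.6 = 459.5 kN/m
FS = 459.5 / 433.4 = 1.060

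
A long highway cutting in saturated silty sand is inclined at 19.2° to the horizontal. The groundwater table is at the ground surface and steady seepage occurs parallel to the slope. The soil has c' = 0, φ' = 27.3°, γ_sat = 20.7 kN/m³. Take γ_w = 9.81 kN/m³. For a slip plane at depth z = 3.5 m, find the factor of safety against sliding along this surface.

With seepage parallel to the slope and the water table at the surface, the effective normal stress on the slip plane uses the buoyant unit weight γ' = γ_sat − γ_w while the driving shear stress uses γ_sat:
FS = [c' + γ' z cos²β tanφ'] / [γ_sat z sinβ cosβ]
(For c' = 0 this reduces to FS = (γ'/γ_sat)·tanφ'/tanβ.)
γ' = 20.7 − 9.81 = 10.89 kN/m³
Numerator = 0.0 + 10.89·3.5·cos²19.2°·tan27.3° = 0.0 + 10.89·3.5·0.8918·0.5161 = 17.545 kPa
Denominator = 20.7·3.5·sin19.2°·cos19.2° = 20.7·3.5·0.3289·0.9444 = 22.501 kPa
FS = 17.545 / 22.501 = 0.780

FS = 0.78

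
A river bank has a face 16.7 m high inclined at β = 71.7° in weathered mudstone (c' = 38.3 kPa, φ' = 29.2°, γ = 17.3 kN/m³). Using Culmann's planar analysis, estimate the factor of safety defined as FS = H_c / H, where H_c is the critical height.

H_c = (4c'/γ) · sinβ cosφ' / [1 − cos(β − φ')]
    = (4·38.3/17.3) · sin71.7°·cos29.2° / [1 − cos42.5°]
    = 8.855 · 0.8288 / 0.2627 = 27.94 m
FS = H_c / H = 27.94 / 16.7 = 1.673

FS = 1.67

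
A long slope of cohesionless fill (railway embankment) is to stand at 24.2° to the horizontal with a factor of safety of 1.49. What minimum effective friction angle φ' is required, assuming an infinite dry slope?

φ' = 33.8°

FS = tanφ'/tanβ ⇒ tanφ' = FS · tanβ = 1.49 · tan24.2° = 0.6696
φ' = arctan(0.6696) = 33.81°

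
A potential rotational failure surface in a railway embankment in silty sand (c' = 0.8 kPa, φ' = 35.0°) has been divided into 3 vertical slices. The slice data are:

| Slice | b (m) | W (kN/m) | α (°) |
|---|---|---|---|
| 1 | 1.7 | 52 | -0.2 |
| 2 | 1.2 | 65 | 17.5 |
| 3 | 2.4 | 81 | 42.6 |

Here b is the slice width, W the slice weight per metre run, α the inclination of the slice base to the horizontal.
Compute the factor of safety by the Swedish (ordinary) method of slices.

Ordinary method of slices: FS = Σ[c'·Δl_i + (W_i cosα_i)·tanφ'] / Σ W_i sinα_i, with Δl_i = b_i / cosα_i.
Slice 1: Δl = 1.7/cos(-0.2°) = 1.700 m; N'_1 = 52·cos(-0.2°) = 52.0; c'Δl = 1.36; W sinα = -0.2
Slice 2: Δl = 1.2/cos17.5° = 1.258 m; N'_2 = 65·cos17.5° = 62.0; c'Δl = 1.01; W sinα = 19.5
Slice 3: Δl = 2.4/cos42.6° = 3.260 m; N'_3 = 81·cos42.6° = 59.6; c'Δl = 2.61; W sinα = 54.8
Σc'Δl = 5.0 kN/m; ΣN' = 173.6 kN/m; ΣW sinα = 74.2 kN/m
Resisting = 5.0 + 173.6·tan35.0° = 5.0 + 121.6 = 126.5 kN/m
FS = 126.5 / 74.2 = 1.706

FS = 1.71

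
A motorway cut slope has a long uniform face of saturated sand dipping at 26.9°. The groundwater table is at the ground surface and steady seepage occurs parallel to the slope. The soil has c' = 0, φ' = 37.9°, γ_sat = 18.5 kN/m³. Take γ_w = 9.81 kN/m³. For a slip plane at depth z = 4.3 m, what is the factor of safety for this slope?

With seepage parallel to the slope and the water table at the surface, the effective normal stress on the slip plane uses the buoyant unit weight γ' = γ_sat − γ_w while the driving shear stress uses γ_sat:
FS = [c' + γ' z cos²β tanφ'] / [γ_sat z sinβ cosβ]
(For c' = 0 this reduces to FS = (γ'/γ_sat)·tanφ'/tanβ.)
γ' = 18.5 − 9.81 = 8.69 kN/m³
Numerator = 0.0 + 8.69·4.3·cos²26.9°·tan37.9° = 0.0 + 8.69·4.3·0.7953·0.7785 = 23.135 kPa
Denominator = 18.5·4.3·sin26.9°·cos26.9° = 18.5·4.3·0.4524·0.8918 = 32.097 kPa
FS = 23.135 / 32.097 = 0.721

FS = 0.72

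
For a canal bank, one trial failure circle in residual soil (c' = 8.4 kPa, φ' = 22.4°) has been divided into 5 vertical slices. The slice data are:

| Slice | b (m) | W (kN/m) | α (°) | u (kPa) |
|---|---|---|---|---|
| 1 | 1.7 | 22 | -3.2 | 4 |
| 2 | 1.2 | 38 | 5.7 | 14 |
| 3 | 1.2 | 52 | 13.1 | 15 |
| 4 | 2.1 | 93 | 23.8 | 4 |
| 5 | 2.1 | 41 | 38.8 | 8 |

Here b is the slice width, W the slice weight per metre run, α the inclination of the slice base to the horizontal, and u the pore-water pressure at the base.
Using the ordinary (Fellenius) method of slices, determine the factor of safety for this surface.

FS = 1.81

Ordinary method of slices: FS = Σ[c'·Δl_i + (W_i cosα_i − u_i·Δl_i)·tanφ'] / Σ W_i sinα_i, with Δl_i = b_i / cosα_i.
Slice 1: Δl = 1.7/cos(-3.2°) = 1.703 m; N'_1 = 22·cos(-3.2°) − 4·1.703 = 15.2; c'Δl = 14.30; W sinα = -1.2
Slice 2: Δl = 1.2/cos5.7° = 1.206 m; N'_2 = 38·cos5.7° − 14·1.206 = 20.9; c'Δl = 10.13; W sinα = 3.8
Slice 3: Δl = 1.2/cos13.1° = 1.232 m; N'_3 = 52·cos13.1° − 15·1.232 = 32.2; c'Δl = 10.35; W sinα = 11.8
Slice 4: Δl = 2.1/cos23.8° = 2.295 m; N'_4 = 93·cos23.8° − 4·2.295 = 75.9; c'Δl = 19.28; W sinα = 37.5
Slice 5: Δl = 2.1/cos38.8° = 2.695 m; N'_5 = 41·cos38.8° − 8·2.695 = 10.4; c'Δl = 22.63; W sinα = 25.7
Σc'Δl = 76.7 kN/m; ΣN' = 154.6 kN/m; ΣW sinα = 77.6 kN/m
Resisting = 76.7 + 154.6·tan22.4° = 76.7 + 63.7 = 140.4 kN/m
FS = 140.4 / 77.6 = 1.810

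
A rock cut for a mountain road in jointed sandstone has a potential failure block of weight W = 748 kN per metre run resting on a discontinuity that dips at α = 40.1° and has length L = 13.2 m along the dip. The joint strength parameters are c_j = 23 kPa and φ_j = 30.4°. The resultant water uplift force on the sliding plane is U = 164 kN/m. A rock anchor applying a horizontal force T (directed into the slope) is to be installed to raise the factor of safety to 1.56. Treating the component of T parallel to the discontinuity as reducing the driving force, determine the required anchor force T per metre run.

T = 133 kN/m

Resolving forces along and normal to the sliding plane, with the horizontal anchor force T adding T·sinα to the effective normal force and T·cosα acting up the plane against the driving force:
FS = [c_jL + (W cosα − U + T sinα) tanφ_j] / [W sinα − T cosα]
Without the anchor: N' = 408.2 kN/m, driving T_d = 481.8 kN/m, resisting R = 23·13.2 + 408.2·tan30.4° = 543.1 kN/m, FS = 1.13.
Setting FS = 1.56 and solving for T:
1.56·(481.8 − T cos40.1°) = 543.1 + T sin40.1°·tan30.4°
T·(sin40.1°·tan30.4° + 1.56·cos40.1°) = 1.56·481.8 − 543.1
T·(0.6441·0.5867 + 1.56·0.7649) = 751.6 − 543.1 = 208.5
T·1.5712 = 208.5
T = 132.7 kN/m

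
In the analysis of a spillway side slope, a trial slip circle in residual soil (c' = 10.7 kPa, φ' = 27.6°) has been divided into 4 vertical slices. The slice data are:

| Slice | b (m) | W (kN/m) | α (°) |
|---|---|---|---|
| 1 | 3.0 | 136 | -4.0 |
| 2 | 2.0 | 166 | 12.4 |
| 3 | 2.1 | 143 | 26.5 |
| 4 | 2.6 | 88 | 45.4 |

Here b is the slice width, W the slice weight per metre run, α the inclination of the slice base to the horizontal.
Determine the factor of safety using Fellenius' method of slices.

Ordinary method of slices: FS = Σ[c'·Δl_i + (W_i cosα_i)·tanφ'] / Σ W_i sinα_i, with Δl_i = b_i / cosα_i.
Slice 1: Δl = 3.0/cos(-4.0°) = 3.007 m; N'_1 = 136·cos(-4.0°) = 135.7; c'Δl = 32.18; W sinα = -9.5
Slice 2: Δl = 2.0/cos12.4° = 2.048 m; N'_2 = 166·cos12.4° = 162.1; c'Δl = 21.91; W sinα = 35.6
Slice 3: Δl = 2.1/cos26.5° = 2.347 m; N'_3 = 143·cos26.5° = 128.0; c'Δl = 25.11; W sinα = 63.8
Slice 4: Δl = 2.6/cos45.4° = 3.703 m; N'_4 = 88·cos45.4° = 61.8; c'Δl = 39.62; W sinα = 62.7
Σc'Δl = 118.8 kN/m; ΣN' = 487.6 kN/m; ΣW sinα = 152.6 kN/m
Resisting = 118.8 + 487.6·tan27.6° = 118.8 + 254.9 = 373.7 kN/m
FS = 373.7 / 152.6 = 2.449

FS = 2.45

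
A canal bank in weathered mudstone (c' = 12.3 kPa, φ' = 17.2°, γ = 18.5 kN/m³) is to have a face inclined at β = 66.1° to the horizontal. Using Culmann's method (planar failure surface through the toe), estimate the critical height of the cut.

Culmann's analysis gives the critical failure plane at α_cr = (β + φ')/2 = (66.1 + 17.2)/2 = 41.6°, and the critical height
H_c = (4c'/γ) · sinβ cosφ' / [1 − cos(β − φ')]
    = (4·12.3/18.5) · sin66.1°·cos17.2° / [1 − cos(48.9°)]
    = 2.659 · 0.9143·0.9553 / [1 − 0.6574]
    = 2.659 · 0.8734 / 0.3426
    = 6.78 m

H_c = 6.78 m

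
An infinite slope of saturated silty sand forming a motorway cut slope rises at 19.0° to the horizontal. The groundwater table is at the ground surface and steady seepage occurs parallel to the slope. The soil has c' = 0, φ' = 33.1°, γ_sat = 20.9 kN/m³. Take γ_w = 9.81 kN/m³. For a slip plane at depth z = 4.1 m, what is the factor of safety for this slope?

With seepage parallel to the slope and the water table at the surface, the effective normal stress on the slip plane uses the buoyant unit weight γ' = γ_sat − γ_w while the driving shear stress uses γ_sat:
FS = [c' + γ' z cos²β tanφ'] / [γ_sat z sinβ cosβ]
(For c' = 0 this reduces to FS = (γ'/γ_sat)·tanφ'/tanβ.)
γ' = 20.9 − 9.81 = 11.09 kN/m³
Numerator = 0.0 + 11.09·4.1·cos²19.0°·tan33.1° = 0.0 + 11.09·4.1·0.8940·0.6519 = 26.499 kPa
Denominator = 20.9·4.1·sin19.0°·cos19.0° = 20.9·4.1·0.3256·0.9455 = 26.378 kPa
FS = 26.499 / 26.378 = 1.005

FS = 1.00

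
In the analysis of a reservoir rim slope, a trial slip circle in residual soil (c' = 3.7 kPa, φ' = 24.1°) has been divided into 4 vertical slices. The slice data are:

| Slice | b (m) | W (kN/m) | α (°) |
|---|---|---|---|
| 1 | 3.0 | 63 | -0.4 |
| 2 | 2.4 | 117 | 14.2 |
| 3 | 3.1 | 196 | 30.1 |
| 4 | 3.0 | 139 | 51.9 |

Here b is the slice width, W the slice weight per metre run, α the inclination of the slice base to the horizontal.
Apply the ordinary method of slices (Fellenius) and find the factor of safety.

Ordinary method of slices: FS = Σ[c'·Δl_i + (W_i cosα_i)·tanφ'] / Σ W_i sinα_i, with Δl_i = b_i / cosα_i.
Slice 1: Δl = 3.0/cos(-0.4°) = 3.000 m; N'_1 = 63·cos(-0.4°) = 63.0; c'Δl = 11.10; W sinα = -0.4
Slice 2: Δl = 2.4/cos14.2° = 2.476 m; N'_2 = 117·cos14.2° = 113.4; c'Δl = 9.16; W sinα = 28.7
Slice 3: Δl = 3.1/cos30.1° = 3.583 m; N'_3 = 196·cos30.1° = 169.6; c'Δl = 13.26; W sinα = 98.3
Slice 4: Δl = 3.0/cos51.9° = 4.862 m; N'_4 = 139·cos51.9° = 85.8; c'Δl = 17.99; W sinα = 109.4
Σc'Δl = 51.5 kN/m; ΣN' = 431.8 kN/m; ΣW sinα = 235.9 kN/m
Resisting = 51.5 + 431.8·tan24.1° = 51.5 + 193.1 = 244.6 kN/m
FS = 244.6 / 235.9 = 1.037

FS = 1.04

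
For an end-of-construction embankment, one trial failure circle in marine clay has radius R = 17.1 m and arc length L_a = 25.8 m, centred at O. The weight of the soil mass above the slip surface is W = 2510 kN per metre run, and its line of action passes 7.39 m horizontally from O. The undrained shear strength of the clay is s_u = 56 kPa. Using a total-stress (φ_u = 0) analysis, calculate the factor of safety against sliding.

Taking moments about the centre O, the resisting moment is provided by the undrained shear strength acting along the arc:
M_R = s_u·L_a·R = 56·25.80·17.1 = 24706.1 kN·m/m
M_D = W·d = 2510·7.39 = 18548.9 kN·m/m
FS = M_R / M_D = 24706.1 / 18548.9 = 1.332

FS = 1.33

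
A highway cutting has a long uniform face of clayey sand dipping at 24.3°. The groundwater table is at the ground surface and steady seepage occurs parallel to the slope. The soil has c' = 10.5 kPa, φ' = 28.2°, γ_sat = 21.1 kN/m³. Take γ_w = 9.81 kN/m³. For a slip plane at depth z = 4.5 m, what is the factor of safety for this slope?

With seepage parallel to the slope and the water table at the surface, the effective normal stress on the slip plane uses the buoyant unit weight γ' = γ_sat − γ_w while the driving shear stress uses γ_sat:
FS = [c' + γ' z cos²β tanφ'] / [γ_sat z sinβ cosβ]
γ' = 21.1 − 9.81 = 11.29 kN/m³
Numerator = 10.5 + 11.29·4.5·cos²24.3°·tan28.2° = 10.5 + 11.29·4.5·0.8307·0.5362 = 33.128 kPa
Denominator = 21.1·4.5·sin24.3°·cos24.3° = 21.1·4.5·0.4115·0.9114 = 35.612 kPa
FS = 33.128 / 35.612 = 0.930

FS = 0.93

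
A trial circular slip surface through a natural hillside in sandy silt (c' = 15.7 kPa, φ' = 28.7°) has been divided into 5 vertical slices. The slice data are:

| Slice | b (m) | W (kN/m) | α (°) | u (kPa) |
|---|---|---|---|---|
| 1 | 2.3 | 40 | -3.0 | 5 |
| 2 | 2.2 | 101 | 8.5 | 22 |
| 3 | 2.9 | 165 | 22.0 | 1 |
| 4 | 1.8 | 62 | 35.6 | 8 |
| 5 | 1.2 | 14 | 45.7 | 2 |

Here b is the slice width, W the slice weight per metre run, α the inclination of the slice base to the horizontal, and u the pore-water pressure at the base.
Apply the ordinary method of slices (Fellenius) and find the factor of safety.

FS = 2.72

Ordinary method of slices: FS = Σ[c'·Δl_i + (W_i cosα_i − u_i·Δl_i)·tanφ'] / Σ W_i sinα_i, with Δl_i = b_i / cosα_i.
Slice 1: Δl = 2.3/cos(-3.0°) = 2.303 m; N'_1 = 40·cos(-3.0°) − 5·2.303 = 28.4; c'Δl = 36.16; W sinα = -2.1
Slice 2: Δl = 2.2/cos8.5° = 2.224 m; N'_2 = 101·cos8.5° − 22·2.224 = 51.0; c'Δl = 34.92; W sinα = 14.9
Slice 3: Δl = 2.9/cos22.0° = 3.128 m; N'_3 = 165·cos22.0° − 1·3.128 = 149.9; c'Δl = 49.11; W sinα = 61.8
Slice 4: Δl = 1.8/cos35.6° = 2.214 m; N'_4 = 62·cos35.6° − 8·2.214 = 32.7; c'Δl = 34.76; W sinα = 36.1
Slice 5: Δl = 1.2/cos45.7° = 1.718 m; N'_5 = 14·cos45.7° − 2·1.718 = 6.3; c'Δl = 26.98; W sinα = 10.0
Σc'Δl = 181.9 kN/m; ΣN' = 268.3 kN/m; ΣW sinα = 120.8 kN/m
Resisting = 181.9 + 268.3·tan28.7° = 181.9 + 146.9 = 328.8 kN/m
FS = 328.8 / 120.8 = 2.723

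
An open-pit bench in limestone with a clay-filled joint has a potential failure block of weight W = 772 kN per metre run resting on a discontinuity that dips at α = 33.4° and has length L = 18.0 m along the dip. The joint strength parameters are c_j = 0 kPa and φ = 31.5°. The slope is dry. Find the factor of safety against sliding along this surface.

FS = 0.93

Resolving the block weight along and normal to the plane and applying the Mohr–Coulomb strength on the joint:
N' = W cosα = 772·cos33.4° = 644.5 kN/m
Driving force T = W sinα = 772·sin33.4° = 425.0 kN/m
Resisting force R = c_j·L + N'·tanφ = 0·18.0 + 644.5·tan31.5° = 0.0 + 395.0 = 395.0 kN/m
FS = R / T = 395.0 / 425.0 = 0.929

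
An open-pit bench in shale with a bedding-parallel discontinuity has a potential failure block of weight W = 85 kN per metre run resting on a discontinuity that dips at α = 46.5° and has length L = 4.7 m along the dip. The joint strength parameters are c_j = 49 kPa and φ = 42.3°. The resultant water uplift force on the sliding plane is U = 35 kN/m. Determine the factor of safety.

Resolving the block weight along and normal to the plane and applying the Mohr–Coulomb strength on the joint:
N' = W cosα − U = 85·cos46.5° − 35 = 23.5 kN/m
Driving force T = W sinα = 85·sin46.5° = 61.7 kN/m
Resisting force R = c_j·L + N'·tanφ = 49·4.7 + 23.5·tan42.3° = 230.3 + 21.4 = 251.7 kN/m
FS = R / T = 251.7 / 61.7 = 4.082

FS = 4.08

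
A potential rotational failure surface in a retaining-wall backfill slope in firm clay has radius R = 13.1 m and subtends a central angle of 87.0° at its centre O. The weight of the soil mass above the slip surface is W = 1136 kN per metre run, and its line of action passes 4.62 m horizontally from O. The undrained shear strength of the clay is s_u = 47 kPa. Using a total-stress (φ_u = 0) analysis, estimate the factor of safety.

FS = 2.33

Taking moments about the centre O, the resisting moment is provided by the undrained shear strength acting along the arc:
Arc length L_a = R·θ = 13.1·(87.0°·π/180) = 13.1·1.5184 = 19.89 m
M_R = s_u·L_a·R = 47·19.89·13.1 = 12247.2 kN·m/m
M_D = W·d = 1136·4.62 = 5248.3 kN·m/m
FS = M_R / M_D = 12247.2 / 5248.3 = 2.334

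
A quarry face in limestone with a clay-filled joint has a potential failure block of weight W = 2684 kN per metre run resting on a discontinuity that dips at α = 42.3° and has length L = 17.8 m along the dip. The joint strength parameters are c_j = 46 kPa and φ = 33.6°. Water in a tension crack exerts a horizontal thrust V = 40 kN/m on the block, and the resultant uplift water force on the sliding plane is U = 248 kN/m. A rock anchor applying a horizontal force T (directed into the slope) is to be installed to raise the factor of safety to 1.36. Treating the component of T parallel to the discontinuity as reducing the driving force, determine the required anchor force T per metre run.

Resolving forces along and normal to the sliding plane, with the horizontal anchor force T adding T·sinα to the effective normal force and T·cosα acting up the plane against the driving force:
FS = [c_jL + (W cosα − U − V sinα + T sinα) tanφ] / [W sinα + V cosα − T cosα]
Without the anchor: N' = 1710.2 kN/m, driving T_d = 1836.0 kN/m, resisting R = 46·17.8 + 1710.2·tan33.6° = 1955.1 kN/m, FS = 1.06.
Setting FS = 1.36 and solving for T:
1.36·(1836.0 − T cos42.3°) = 1955.1 + T sin42.3°·tan33.6°
T·(sin42.3°·tan33.6° + 1.36·cos42.3°) = 1.36·1836.0 − 1955.1
T·(0.6730·0.6644 + 1.36·0.7396) = 2496.9 − 1955.1 = 541.8
T·1.4530 = 541.8
T = 372.9 kN/m

T = 373 kN/m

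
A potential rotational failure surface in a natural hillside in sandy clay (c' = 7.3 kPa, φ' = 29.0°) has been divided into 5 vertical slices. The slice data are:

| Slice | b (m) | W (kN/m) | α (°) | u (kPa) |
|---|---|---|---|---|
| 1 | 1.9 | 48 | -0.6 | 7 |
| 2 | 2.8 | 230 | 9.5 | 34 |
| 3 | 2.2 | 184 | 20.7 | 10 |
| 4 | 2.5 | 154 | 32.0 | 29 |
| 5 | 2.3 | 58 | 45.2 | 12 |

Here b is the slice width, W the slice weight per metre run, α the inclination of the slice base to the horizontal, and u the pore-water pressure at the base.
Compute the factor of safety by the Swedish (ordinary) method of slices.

Ordinary method of slices: FS = Σ[c'·Δl_i + (W_i cosα_i − u_i·Δl_i)·tanφ'] / Σ W_i sinα_i, with Δl_i = b_i / cosα_i.
Slice 1: Δl = 1.9/cos(-0.6°) = 1.900 m; N'_1 = 48·cos(-0.6°) − 7·1.900 = 34.7; c'Δl = 13.87; W sinα = -0.5
Slice 2: Δl = 2.8/cos9.5° = 2.839 m; N'_2 = 230·cos9.5° − 34·2.839 = 130.3; c'Δl = 20.72; W sinα = 38.0
Slice 3: Δl = 2.2/cos20.7° = 2.352 m; N'_3 = 184·cos20.7° − 10·2.352 = 148.6; c'Δl = 17.17; W sinα = 65.0
Slice 4: Δl = 2.5/cos32.0° = 2.948 m; N'_4 = 154·cos32.0° − 29·2.948 = 45.1; c'Δl = 21.52; W sinα = 81.6
Slice 5: Δl = 2.3/cos45.2° = 3.264 m; N'_5 = 58·cos45.2° − 12·3.264 = 1.7; c'Δl = 23.83; W sinα = 41.2
Σc'Δl = 97.1 kN/m; ΣN' = 360.4 kN/m; ΣW sinα = 225.3 kN/m
Resisting = 97.1 + 360.4·tan29.0° = 97.1 + 199.8 = 296.9 kN/m
FS = 296.9 / 225.3 = 1.318

FS = 1.32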